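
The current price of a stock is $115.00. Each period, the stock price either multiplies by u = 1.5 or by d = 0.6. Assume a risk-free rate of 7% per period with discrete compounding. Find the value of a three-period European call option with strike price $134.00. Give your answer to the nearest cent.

Risk-neutral probability p = (1 + 0.07 − 0.6)/(1.5 − 0.6) = 0.4700/0.9000 = 0.5222
Terminal stock prices: S_uuu = 388.1, S_uud = 155.2, S_udd = 62.1, S_ddd = 24.84
Terminal payoffs (S − K): max(254.1, 0) = 254.1, max(21.25, 0) = 21.25, max(-71.9, 0) = 0, max(-109.2, 0) = 0
Node uu (S = 258.8): V_uu = 1/1.07·[0.5222·254.1250 + 0.4778·21.2500] = 133.5164
Node ud (S = 103.5): V_ud = 1/1.07·[0.5222·21.2500 + 0.4778·0.0000] = 10.3712
Node dd (S = 41.4): V_dd = 1/1.07·[0.5222·0.0000 + 0.4778·0.0000] = 0.0000
Node u (S = 172.5): V_u = 1/1.07·[0.5222·133.5164 + 0.4778·10.3712] = 69.7947
Node d (S = 69): V_d = 1/1.07·[0.5222·10.3712 + 0.4778·0.0000] = 5.0618
Node 0 (S = 115): V_0 = 1/1.07·[0.5222·69.7947 + 0.4778·5.0618] = 36.3241

$36.32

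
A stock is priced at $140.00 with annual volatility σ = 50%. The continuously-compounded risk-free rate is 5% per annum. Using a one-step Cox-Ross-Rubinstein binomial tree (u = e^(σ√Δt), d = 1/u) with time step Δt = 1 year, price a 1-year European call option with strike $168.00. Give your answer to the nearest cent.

CRR parameters: u = e^(σ√Δt) = e^(0.5·√1) = 1.6487, d = 1/u = 0.6065
Per-period rate: rΔt = 0.05·1 = 0.05, so R = e^0.05 = 1.0513
Risk-neutral probability p = (e^0.05 − 0.6065)/(1.6487 − 0.6065) = 0.4447/1.0422 = 0.4267
Terminal stock prices: S_u = 230.8, S_d = 84.91
Terminal payoffs (S − K): max(62.82, 0) = 62.82, max(-83.09, 0) = 0
Node 0 (S = 140): V_0 = e^(−0.05)·[0.4267·62.8210 + 0.5733·0.0000] = 25.5005

$25.50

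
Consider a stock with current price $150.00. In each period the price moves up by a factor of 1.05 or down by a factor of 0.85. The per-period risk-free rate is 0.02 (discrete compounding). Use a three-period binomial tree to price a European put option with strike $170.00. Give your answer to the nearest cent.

Risk-neutral probability p = (1 + 0.02 − 0.85)/(1.05 − 0.85) = 0.1700/0.2000 = 0.8500
Terminal stock prices: S_uuu = 173.6, S_uud = 140.6, S_udd = 113.8, S_ddd = 92.12
Terminal payoffs (K − S): max(-3.644, 0) = 0, max(29.43, 0) = 29.43, max(56.21, 0) = 56.21, max(77.88, 0) = 77.88
Node uu (S = 165.4): V_uu = 1/1.02·[0.8500·0.0000 + 0.1500·29.4313] = 4.3281
Node ud (S = 133.9): V_ud = 1/1.02·[0.8500·29.4313 + 0.1500·56.2063] = 32.7917
Node dd (S = 108.4): V_dd = 1/1.02·[0.8500·56.2063 + 0.1500·77.8813] = 58.2917
Node u (S = 157.5): V_u = 1/1.02·[0.8500·4.3281 + 0.1500·32.7917] = 8.4291
Node d (S = 127.5): V_d = 1/1.02·[0.8500·32.7917 + 0.1500·58.2917] = 35.8987
Node 0 (S = 150): V_0 = 1/1.02·[0.8500·8.4291 + 0.1500·35.8987] = 12.3034

$12.30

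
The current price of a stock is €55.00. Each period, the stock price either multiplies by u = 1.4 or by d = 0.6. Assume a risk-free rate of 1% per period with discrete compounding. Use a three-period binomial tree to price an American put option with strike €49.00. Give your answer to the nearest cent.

Risk-neutral probability p = (1 + 0.01 − 0.6)/(1.4 − 0.6) = 0.4100/0.8000 = 0.5125
Terminal stock prices: S_uuu = 150.9, S_uud = 64.68, S_udd = 27.72, S_ddd = 11.88
Terminal payoffs (K − S): max(-101.9, 0) = 0, max(-15.68, 0) = 0, max(21.28, 0) = 21.28, max(37.12, 0) = 37.12
Node uu (S = 107.8): continuation = 1/1.01·[0.5125·0.0000 + 0.4875·0.0000] = 0.0000; exercise value = 0.0000 ≤ continuation, so V_uu = 0.0000
Node ud (S = 46.2): continuation = 1/1.01·[0.5125·0.0000 + 0.4875·21.2800] = 10.2713; exercise value = 2.8000 ≤ continuation, so V_ud = 10.2713
Node dd (S = 19.8): continuation = 1/1.01·[0.5125·21.2800 + 0.4875·37.1200] = 28.7149; exercise value = 29.2000 > continuation, so V_dd = 29.2000 (exercise)
Node u (S = 77): continuation = 1/1.01·[0.5125·0.0000 + 0.4875·10.2713] = 4.9577; exercise value = 0.0000 ≤ continuation, so V_u = 4.9577
Node d (S = 33): continuation = 1/1.01·[0.5125·10.2713 + 0.4875·29.2000] = 19.3060; exercise value = 16.0000 ≤ continuation, so V_d = 19.3060
Node 0 (S = 55): continuation = 1/1.01·[0.5125·4.9577 + 0.4875·19.3060] = 11.8341; exercise value = 0.0000 ≤ continuation, so V_0 = 11.8341

€11.83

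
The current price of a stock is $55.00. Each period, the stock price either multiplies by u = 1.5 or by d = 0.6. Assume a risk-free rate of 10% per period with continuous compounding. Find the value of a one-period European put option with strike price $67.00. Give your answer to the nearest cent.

Risk-neutral probability p = (e^0.1 − 0.6)/(1.5 − 0.6) = 0.5052/0.9000 = 0.5613
Terminal stock prices: S_u = 82.5, S_d = 33
Terminal payoffs (K − S): max(-15.5, 0) = 0, max(34, 0) = 34
Node 0 (S = 55): V_0 = e^(−0.1)·[0.5613·0.0000 + 0.4387·34.0000] = 13.4963

$13.50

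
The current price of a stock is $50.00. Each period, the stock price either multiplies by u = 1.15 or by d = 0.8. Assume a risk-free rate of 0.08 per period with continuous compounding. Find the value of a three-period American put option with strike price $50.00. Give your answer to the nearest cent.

Risk-neutral probability p = (e^0.08 − 0.8)/(1.15 − 0.8) = 0.2833/0.3500 = 0.8094
Terminal stock prices: S_uuu = 76.04, S_uud = 52.9, S_udd = 36.8, S_ddd = 25.6
Terminal payoffs (K − S): max(-26.04, 0) = 0, max(-2.9, 0) = 0, max(13.2, 0) = 13.2, max(24.4, 0) = 24.4
Node uu (S = 66.12): continuation = e^(−0.08)·[0.8094·0.0000 + 0.1906·0.0000] = 0.0000; exercise value = 0.0000 ≤ continuation, so V_uu = 0.0000
Node ud (S = 46): continuation = e^(−0.08)·[0.8094·0.0000 + 0.1906·13.2000] = 2.3226; exercise value = 4.0000 > continuation, so V_ud = 4.0000 (exercise)
Node dd (S = 32): continuation = e^(−0.08)·[0.8094·13.2000 + 0.1906·24.4000] = 14.1558; exercise value = 18.0000 > continuation, so V_dd = 18.0000 (exercise)
Node u (S = 57.5): continuation = e^(−0.08)·[0.8094·0.0000 + 0.1906·4.0000] = 0.7038; exercise value = 0.0000 ≤ continuation, so V_u = 0.7038
Node d (S = 40): continuation = e^(−0.08)·[0.8094·4.0000 + 0.1906·18.0000] = 6.1558; exercise value = 10.0000 > continuation, so V_d = 10.0000 (exercise)
Node 0 (S = 50): continuation = e^(−0.08)·[0.8094·0.7038 + 0.1906·10.0000] = 2.2854; exercise value = 0.0000 ≤ continuation, so V_0 = 2.2854

$2.29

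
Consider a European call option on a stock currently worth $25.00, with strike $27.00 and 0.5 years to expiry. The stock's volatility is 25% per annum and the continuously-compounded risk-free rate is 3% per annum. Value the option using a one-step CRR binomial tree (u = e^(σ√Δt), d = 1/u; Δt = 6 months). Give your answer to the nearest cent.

CRR parameters: u = e^(σ√Δt) = e^(0.25·√0.5) = 1.1934, d = 1/u = 0.8380
Per-period rate: rΔt = 0.03·0.5 = 0.015, so R = e^0.015 = 1.0151
Risk-neutral probability p = (e^0.015 − 0.8380)/(1.1934 − 0.8380) = 0.1771/0.3554 = 0.4984
Terminal stock prices: S_u = 29.83, S_d = 20.95
Terminal payoffs (S − K): max(2.834, 0) = 2.834, max(-6.051, 0) = 0
Node 0 (S = 25): V_0 = e^(−0.015)·[0.4984·2.8341 + 0.5016·0.0000] = 1.3916

$1.39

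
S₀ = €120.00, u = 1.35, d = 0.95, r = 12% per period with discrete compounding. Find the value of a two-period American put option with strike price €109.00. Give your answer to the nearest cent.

Risk-neutral probability p = (1 + 0.12 − 0.95)/(1.35 − 0.95) = 0.1700/0.4000 = 0.4250
Terminal stock prices: S_uu = 218.7, S_ud = 153.9, S_dd = 108.3
Terminal payoffs (K − S): max(-109.7, 0) = 0, max(-44.9, 0) = 0, max(0.7, 0) = 0.7
Node u (S = 162): continuation = 1/1.12·[0.4250·0.0000 + 0.5750·0.0000] = 0.0000; exercise value = 0.0000 ≤ continuation, so V_u = 0.0000
Node d (S = 114): continuation = 1/1.12·[0.4250·0.0000 + 0.5750·0.7000] = 0.3594; exercise value = 0.0000 ≤ continuation, so V_d = 0.3594
Node 0 (S = 120): continuation = 1/1.12·[0.4250·0.0000 + 0.5750·0.3594] = 0.1845; exercise value = 0.0000 ≤ continuation, so V_0 = 0.1845

€0.18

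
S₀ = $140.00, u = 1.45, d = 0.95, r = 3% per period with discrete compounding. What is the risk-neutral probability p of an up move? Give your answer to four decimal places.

Risk-neutral probability p = (1 + 0.03 − 0.95)/(1.45 − 0.95) = 0.0800/0.5000 = 0.1600

p = 0.1600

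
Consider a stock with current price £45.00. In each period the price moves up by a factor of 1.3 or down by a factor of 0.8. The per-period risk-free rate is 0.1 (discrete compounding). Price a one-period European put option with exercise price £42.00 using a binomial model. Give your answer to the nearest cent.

Risk-neutral probability p = (1 + 0.1 − 0.8)/(1.3 − 0.8) = 0.3000/0.5000 = 0.6000
Terminal stock prices: S_u = 58.5, S_d = 36
Terminal payoffs (K − S): max(-16.5, 0) = 0, max(6, 0) = 6
Node 0 (S = 45): V_0 = 1/1.1·[0.6000·0.0000 + 0.4000·6.0000] = 2.1818

£2.18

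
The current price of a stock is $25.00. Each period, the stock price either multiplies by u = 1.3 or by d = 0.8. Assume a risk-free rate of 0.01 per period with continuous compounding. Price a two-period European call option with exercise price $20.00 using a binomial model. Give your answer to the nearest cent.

$6.71

Risk-neutral probability p = (e^0.01 − 0.8)/(1.3 − 0.8) = 0.2101/0.5000 = 0.4201
Terminal stock prices: S_uu = 42.25, S_ud = 26, S_dd = 16
Terminal payoffs (S − K): max(22.25, 0) = 22.25, max(6, 0) = 6, max(-4, 0) = 0
Node u (S = 32.5): V_u = e^(−0.01)·[0.4201·22.2500 + 0.5799·6.0000] = 12.6990
Node d (S = 20): V_d = e^(−0.01)·[0.4201·6.0000 + 0.5799·0.0000] = 2.4955
Node 0 (S = 25): V_0 = e^(−0.01)·[0.4201·12.6990 + 0.5799·2.4955] = 6.7145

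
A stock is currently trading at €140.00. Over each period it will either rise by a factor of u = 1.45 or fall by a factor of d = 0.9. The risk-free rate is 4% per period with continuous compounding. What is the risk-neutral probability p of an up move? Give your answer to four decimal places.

Risk-neutral probability p = (e^0.04 − 0.9)/(1.45 − 0.9) = 0.1408/0.5500 = 0.2560

p = 0.2560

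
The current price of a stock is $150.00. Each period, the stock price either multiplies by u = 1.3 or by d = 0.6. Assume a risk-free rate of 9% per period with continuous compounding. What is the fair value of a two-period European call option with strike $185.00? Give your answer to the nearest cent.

Risk-neutral probability p = (e^0.09 − 0.6)/(1.3 − 0.6) = 0.4942/0.7000 = 0.7060
Terminal stock prices: S_uu = 253.5, S_ud = 117, S_dd = 54
Terminal payoffs (S − K): max(68.5, 0) = 68.5, max(-68, 0) = 0, max(-131, 0) = 0
Node u (S = 195): V_u = e^(−0.09)·[0.7060·68.5000 + 0.2940·0.0000] = 44.1963
Node d (S = 90): V_d = e^(−0.09)·[0.7060·0.0000 + 0.2940·0.0000] = 0.0000
Node 0 (S = 150): V_0 = e^(−0.09)·[0.7060·44.1963 + 0.2940·0.0000] = 28.5156

$28.52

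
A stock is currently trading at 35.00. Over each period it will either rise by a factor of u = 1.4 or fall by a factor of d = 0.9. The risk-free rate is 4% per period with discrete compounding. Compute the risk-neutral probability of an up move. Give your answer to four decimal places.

p = 0.2800

Risk-neutral probability p = (1 + 0.04 − 0.9)/(1.4 − 0.9) = 0.1400/0.5000 = 0.2800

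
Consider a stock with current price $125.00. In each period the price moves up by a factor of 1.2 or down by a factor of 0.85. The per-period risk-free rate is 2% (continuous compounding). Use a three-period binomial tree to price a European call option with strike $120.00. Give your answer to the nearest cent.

$21.72

Risk-neutral probability p = (e^0.02 − 0.85)/(1.2 − 0.85) = 0.1702/0.3500 = 0.4863
Terminal stock prices: S_uuu = 216, S_uud = 153, S_udd = 108.4, S_ddd = 76.77
Terminal payoffs (S − K): max(96, 0) = 96, max(33, 0) = 33, max(-11.63, 0) = 0, max(-43.23, 0) = 0
Node uu (S = 180): V_uu = e^(−0.02)·[0.4863·96.0000 + 0.5137·33.0000] = 62.3762
Node ud (S = 127.5): V_ud = e^(−0.02)·[0.4863·33.0000 + 0.5137·0.0000] = 15.7298
Node dd (S = 90.31): V_dd = e^(−0.02)·[0.4863·0.0000 + 0.5137·0.0000] = 0.0000
Node u (S = 150): V_u = e^(−0.02)·[0.4863·62.3762 + 0.5137·15.7298] = 37.6528
Node d (S = 106.2): V_d = e^(−0.02)·[0.4863·15.7298 + 0.5137·0.0000] = 7.4978
Node 0 (S = 125): V_0 = e^(−0.02)·[0.4863·37.6528 + 0.5137·7.4978] = 21.7230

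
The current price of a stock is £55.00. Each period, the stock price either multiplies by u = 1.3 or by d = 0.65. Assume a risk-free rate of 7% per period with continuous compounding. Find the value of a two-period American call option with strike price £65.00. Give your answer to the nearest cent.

£10.27

Risk-neutral probability p = (e^0.07 − 0.65)/(1.3 − 0.65) = 0.4225/0.6500 = 0.6500
Terminal stock prices: S_uu = 92.95, S_ud = 46.48, S_dd = 23.24
Terminal payoffs (S − K): max(27.95, 0) = 27.95, max(-18.52, 0) = 0, max(-41.76, 0) = 0
Node u (S = 71.5): continuation = e^(−0.07)·[0.6500·27.9500 + 0.3500·0.0000] = 16.9396; exercise value = 6.5000 ≤ continuation, so V_u = 16.9396
Node d (S = 35.75): continuation = e^(−0.07)·[0.6500·0.0000 + 0.3500·0.0000] = 0.0000; exercise value = 0.0000 ≤ continuation, so V_d = 0.0000
Node 0 (S = 55): continuation = e^(−0.07)·[0.6500·16.9396 + 0.3500·0.0000] = 10.2665; exercise value = 0.0000 ≤ continuation, so V_0 = 10.2665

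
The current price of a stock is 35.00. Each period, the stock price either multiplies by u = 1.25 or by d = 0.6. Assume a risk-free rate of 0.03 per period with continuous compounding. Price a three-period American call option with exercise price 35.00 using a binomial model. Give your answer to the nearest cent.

8.85

Risk-neutral probability p = (e^0.03 − 0.6)/(1.25 − 0.6) = 0.4305/0.6500 = 0.6622
Terminal stock prices: S_uuu = 68.36, S_uud = 32.81, S_udd = 15.75, S_ddd = 7.56
Terminal payoffs (S − K): max(33.36, 0) = 33.36, max(-2.188, 0) = 0, max(-19.25, 0) = 0, max(-27.44, 0) = 0
Node uu (S = 54.69): continuation = e^(−0.03)·[0.6622·33.3594 + 0.3378·0.0000] = 21.4389; exercise value = 19.6875 ≤ continuation, so V_uu = 21.4389
Node ud (S = 26.25): continuation = e^(−0.03)·[0.6622·0.0000 + 0.3378·0.0000] = 0.0000; exercise value = 0.0000 ≤ continuation, so V_ud = 0.0000
Node dd (S = 12.6): continuation = e^(−0.03)·[0.6622·0.0000 + 0.3378·0.0000] = 0.0000; exercise value = 0.0000 ≤ continuation, so V_dd = 0.0000
Node u (S = 43.75): continuation = e^(−0.03)·[0.6622·21.4389 + 0.3378·0.0000] = 13.7781; exercise value = 8.7500 ≤ continuation, so V_u = 13.7781
Node d (S = 21): continuation = e^(−0.03)·[0.6622·0.0000 + 0.3378·0.0000] = 0.0000; exercise value = 0.0000 ≤ continuation, so V_d = 0.0000
Node 0 (S = 35): continuation = e^(−0.03)·[0.6622·13.7781 + 0.3378·0.0000] = 8.8547; exercise value = 0.0000 ≤ continuation, so V_0 = 8.8547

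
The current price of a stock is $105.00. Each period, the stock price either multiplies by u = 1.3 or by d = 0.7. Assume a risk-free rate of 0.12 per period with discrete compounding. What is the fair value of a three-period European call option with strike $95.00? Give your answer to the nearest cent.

Risk-neutral probability p = (1 + 0.12 − 0.7)/(1.3 − 0.7) = 0.4200/0.6000 = 0.7000
Terminal stock prices: S_uuu = 230.7, S_uud = 124.2, S_udd = 66.88, S_ddd = 36.01
Terminal payoffs (S − K): max(135.7, 0) = 135.7, max(29.22, 0) = 29.22, max(-28.12, 0) = 0, max(-58.99, 0) = 0
Node uu (S = 177.5): V_uu = 1/1.12·[0.7000·135.6850 + 0.3000·29.2150] = 92.6286
Node ud (S = 95.55): V_ud = 1/1.12·[0.7000·29.2150 + 0.3000·0.0000] = 18.2594
Node dd (S = 51.45): V_dd = 1/1.12·[0.7000·0.0000 + 0.3000·0.0000] = 0.0000
Node u (S = 136.5): V_u = 1/1.12·[0.7000·92.6286 + 0.3000·18.2594] = 62.7838
Node d (S = 73.5): V_d = 1/1.12·[0.7000·18.2594 + 0.3000·0.0000] = 11.4121
Node 0 (S = 105): V_0 = 1/1.12·[0.7000·62.7838 + 0.3000·11.4121] = 42.2967

$42.30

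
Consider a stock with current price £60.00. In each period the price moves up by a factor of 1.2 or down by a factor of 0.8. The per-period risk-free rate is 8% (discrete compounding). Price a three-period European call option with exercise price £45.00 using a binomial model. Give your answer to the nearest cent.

Risk-neutral probability p = (1 + 0.08 − 0.8)/(1.2 − 0.8) = 0.2800/0.4000 = 0.7000
Terminal stock prices: S_uuu = 103.7, S_uud = 69.12, S_udd = 46.08, S_ddd = 30.72
Terminal payoffs (S − K): max(58.68, 0) = 58.68, max(24.12, 0) = 24.12, max(1.08, 0) = 1.08, max(-14.28, 0) = 0
Node uu (S = 86.4): V_uu = 1/1.08·[0.7000·58.6800 + 0.3000·24.1200] = 44.7333
Node ud (S = 57.6): V_ud = 1/1.08·[0.7000·24.1200 + 0.3000·1.0800] = 15.9333
Node dd (S = 38.4): V_dd = 1/1.08·[0.7000·1.0800 + 0.3000·0.0000] = 0.7000
Node u (S = 72): V_u = 1/1.08·[0.7000·44.7333 + 0.3000·15.9333] = 33.4198
Node d (S = 48): V_d = 1/1.08·[0.7000·15.9333 + 0.3000·0.7000] = 10.5216
Node 0 (S = 60): V_0 = 1/1.08·[0.7000·33.4198 + 0.3000·10.5216] = 24.5836

£24.58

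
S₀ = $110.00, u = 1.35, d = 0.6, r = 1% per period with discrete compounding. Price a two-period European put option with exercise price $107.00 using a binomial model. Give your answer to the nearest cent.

Risk-neutral probability p = (1 + 0.01 − 0.6)/(1.35 − 0.6) = 0.4100/0.7500 = 0.5467
Terminal stock prices: S_uu = 200.5, S_ud = 89.1, S_dd = 39.6
Terminal payoffs (K − S): max(-93.48, 0) = 0, max(17.9, 0) = 17.9, max(67.4, 0) = 67.4
Node u (S = 148.5): V_u = 1/1.01·[0.5467·0.0000 + 0.4533·17.9000] = 8.0343
Node d (S = 66): V_d = 1/1.01·[0.5467·17.9000 + 0.4533·67.4000] = 39.9406
Node 0 (S = 110): V_0 = 1/1.01·[0.5467·8.0343 + 0.4533·39.9406] = 22.2757

$22.28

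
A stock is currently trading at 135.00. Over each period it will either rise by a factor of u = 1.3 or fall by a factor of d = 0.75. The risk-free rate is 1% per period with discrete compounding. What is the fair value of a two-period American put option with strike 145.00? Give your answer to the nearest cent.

Risk-neutral probability p = (1 + 0.01 − 0.75)/(1.3 − 0.75) = 0.2600/0.5500 = 0.4727
Terminal stock prices: S_uu = 228.2, S_ud = 131.6, S_dd = 75.94
Terminal payoffs (K − S): max(-83.15, 0) = 0, max(13.38, 0) = 13.38, max(69.06, 0) = 69.06
Node u (S = 175.5): continuation = 1/1.01·[0.4727·0.0000 + 0.5273·13.3750] = 6.9824; exercise value = 0.0000 ≤ continuation, so V_u = 6.9824
Node d (S = 101.2): continuation = 1/1.01·[0.4727·13.3750 + 0.5273·69.0625] = 42.3144; exercise value = 43.7500 > continuation, so V_d = 43.7500 (exercise)
Node 0 (S = 135): continuation = 1/1.01·[0.4727·6.9824 + 0.5273·43.7500] = 26.1079; exercise value = 10.0000 ≤ continuation, so V_0 = 26.1079

26.11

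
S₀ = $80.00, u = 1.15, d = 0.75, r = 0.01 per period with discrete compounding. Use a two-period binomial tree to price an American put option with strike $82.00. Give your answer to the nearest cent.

Risk-neutral probability p = (1 + 0.01 − 0.75)/(1.15 − 0.75) = 0.2600/0.4000 = 0.6500
Terminal stock prices: S_uu = 105.8, S_ud = 69, S_dd = 45
Terminal payoffs (K − S): max(-23.8, 0) = 0, max(13, 0) = 13, max(37, 0) = 37
Node u (S = 92): continuation = 1/1.01·[0.6500·0.0000 + 0.3500·13.0000] = 4.5050; exercise value = 0.0000 ≤ continuation, so V_u = 4.5050
Node d (S = 60): continuation = 1/1.01·[0.6500·13.0000 + 0.3500·37.0000] = 21.1881; exercise value = 22.0000 > continuation, so V_d = 22.0000 (exercise)
Node 0 (S = 80): continuation = 1/1.01·[0.6500·4.5050 + 0.3500·22.0000] = 10.5230; exercise value = 2.0000 ≤ continuation, so V_0 = 10.5230

$10.52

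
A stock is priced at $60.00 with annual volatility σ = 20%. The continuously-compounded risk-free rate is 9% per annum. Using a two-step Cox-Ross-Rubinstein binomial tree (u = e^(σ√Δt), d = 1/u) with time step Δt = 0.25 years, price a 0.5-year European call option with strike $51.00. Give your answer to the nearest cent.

CRR parameters: u = e^(σ√Δt) = e^(0.2·√0.25) = 1.1052, d = 1/u = 0.9048
Per-period rate: rΔt = 0.09·0.25 = 0.0225, so R = e^0.0225 = 1.0228
Risk-neutral probability p = (e^0.0225 − 0.9048)/(1.1052 − 0.9048) = 0.1179/0.2003 = 0.5886
Terminal stock prices: S_uu = 73.28, S_ud = 60, S_dd = 49.12
Terminal payoffs (S − K): max(22.28, 0) = 22.28, max(9, 0) = 9, max(-1.876, 0) = 0
Node u (S = 66.31): V_u = e^(−0.0225)·[0.5886·22.2842 + 0.4114·9.0000] = 16.4449
Node d (S = 54.29): V_d = e^(−0.0225)·[0.5886·9.0000 + 0.4114·0.0000] = 5.1796
Node 0 (S = 60): V_0 = e^(−0.0225)·[0.5886·16.4449 + 0.4114·5.1796] = 11.5477

$11.55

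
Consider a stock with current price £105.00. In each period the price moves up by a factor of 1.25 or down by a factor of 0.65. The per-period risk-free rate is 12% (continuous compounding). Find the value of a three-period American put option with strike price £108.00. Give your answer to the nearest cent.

Risk-neutral probability p = (e^0.12 − 0.65)/(1.25 − 0.65) = 0.4775/0.6000 = 0.7958
Terminal stock prices: S_uuu = 205.1, S_uud = 106.6, S_udd = 55.45, S_ddd = 28.84
Terminal payoffs (K − S): max(-97.08, 0) = 0, max(1.359, 0) = 1.359, max(52.55, 0) = 52.55, max(79.16, 0) = 79.16
Node uu (S = 164.1): continuation = e^(−0.12)·[0.7958·0.0000 + 0.2042·1.3594] = 0.2462; exercise value = 0.0000 ≤ continuation, so V_uu = 0.2462
Node ud (S = 85.31): continuation = e^(−0.12)·[0.7958·1.3594 + 0.2042·52.5469] = 10.4749; exercise value = 22.6875 > continuation, so V_ud = 22.6875 (exercise)
Node dd (S = 44.36): continuation = e^(−0.12)·[0.7958·52.5469 + 0.2042·79.1644] = 51.4249; exercise value = 63.6375 > continuation, so V_dd = 63.6375 (exercise)
Node u (S = 131.2): continuation = e^(−0.12)·[0.7958·0.2462 + 0.2042·22.6875] = 4.2821; exercise value = 0.0000 ≤ continuation, so V_u = 4.2821
Node d (S = 68.25): continuation = e^(−0.12)·[0.7958·22.6875 + 0.2042·63.6375] = 27.5374; exercise value = 39.7500 > continuation, so V_d = 39.7500 (exercise)
Node 0 (S = 105): continuation = e^(−0.12)·[0.7958·4.2821 + 0.2042·39.7500] = 10.2206; exercise value = 3.0000 ≤ continuation, so V_0 = 10.2206

£10.22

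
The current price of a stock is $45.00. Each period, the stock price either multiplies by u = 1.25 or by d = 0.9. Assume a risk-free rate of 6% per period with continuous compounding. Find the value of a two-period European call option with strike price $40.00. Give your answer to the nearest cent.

$10.43

Risk-neutral probability p = (e^0.06 − 0.9)/(1.25 − 0.9) = 0.1618/0.3500 = 0.4624
Terminal stock prices: S_uu = 70.31, S_ud = 50.62, S_dd = 36.45
Terminal payoffs (S − K): max(30.31, 0) = 30.31, max(10.62, 0) = 10.62, max(-3.55, 0) = 0
Node u (S = 56.25): V_u = e^(−0.06)·[0.4624·30.3125 + 0.5376·10.6250] = 18.5794
Node d (S = 40.5): V_d = e^(−0.06)·[0.4624·10.6250 + 0.5376·0.0000] = 4.6268
Node 0 (S = 45): V_0 = e^(−0.06)·[0.4624·18.5794 + 0.5376·4.6268] = 10.4332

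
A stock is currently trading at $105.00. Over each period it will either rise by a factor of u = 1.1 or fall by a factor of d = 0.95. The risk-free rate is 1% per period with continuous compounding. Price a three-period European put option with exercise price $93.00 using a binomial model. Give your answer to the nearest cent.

$0.62

Risk-neutral probability p = (e^0.01 − 0.95)/(1.1 − 0.95) = 0.0601/0.1500 = 0.4003
Terminal stock prices: S_uuu = 139.8, S_uud = 120.7, S_udd = 104.2, S_ddd = 90.02
Terminal payoffs (K − S): max(-46.76, 0) = 0, max(-27.7, 0) = 0, max(-11.24, 0) = 0, max(2.976, 0) = 2.976
Node uu (S = 127.1): V_uu = e^(−0.01)·[0.4003·0.0000 + 0.5997·0.0000] = 0.0000
Node ud (S = 109.7): V_ud = e^(−0.01)·[0.4003·0.0000 + 0.5997·0.0000] = 0.0000
Node dd (S = 94.76): V_dd = e^(−0.01)·[0.4003·0.0000 + 0.5997·2.9756] = 1.7666
Node u (S = 115.5): V_u = e^(−0.01)·[0.4003·0.0000 + 0.5997·0.0000] = 0.0000
Node d (S = 99.75): V_d = e^(−0.01)·[0.4003·0.0000 + 0.5997·1.7666] = 1.0488
Node 0 (S = 105): V_0 = e^(−0.01)·[0.4003·0.0000 + 0.5997·1.0488] = 0.6227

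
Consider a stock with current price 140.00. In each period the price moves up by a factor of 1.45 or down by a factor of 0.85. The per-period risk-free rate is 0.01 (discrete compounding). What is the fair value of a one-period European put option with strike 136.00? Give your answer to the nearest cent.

Risk-neutral probability p = (1 + 0.01 − 0.85)/(1.45 − 0.85) = 0.1600/0.6000 = 0.2667
Terminal stock prices: S_u = 203, S_d = 119
Terminal payoffs (K − S): max(-67, 0) = 0, max(17, 0) = 17
Node 0 (S = 140): V_0 = 1/1.01·[0.2667·0.0000 + 0.7333·17.0000] = 12.3432

12.34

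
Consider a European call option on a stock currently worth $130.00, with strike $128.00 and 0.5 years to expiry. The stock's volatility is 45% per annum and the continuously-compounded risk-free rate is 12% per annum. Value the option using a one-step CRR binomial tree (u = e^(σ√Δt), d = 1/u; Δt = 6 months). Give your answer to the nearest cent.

CRR parameters: u = e^(σ√Δt) = e^(0.45·√0.5) = 1.3746, d = 1/u = 0.7275
Per-period rate: rΔt = 0.12·0.5 = 0.06, so R = e^0.06 = 1.0618
Risk-neutral probability p = (e^0.06 − 0.7275)/(1.3746 − 0.7275) = 0.3344/0.6472 = 0.5167
Terminal stock prices: S_u = 178.7, S_d = 94.57
Terminal payoffs (S − K): max(50.7, 0) = 50.7, max(-33.43, 0) = 0
Node 0 (S = 130): V_0 = e^(−0.06)·[0.5167·50.7043 + 0.4833·0.0000] = 24.6714

$24.67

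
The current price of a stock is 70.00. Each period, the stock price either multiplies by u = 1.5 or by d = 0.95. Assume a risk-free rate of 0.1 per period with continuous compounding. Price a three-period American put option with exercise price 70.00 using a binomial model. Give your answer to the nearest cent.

2.88

Risk-neutral probability p = (e^0.1 − 0.95)/(1.5 − 0.95) = 0.1552/0.5500 = 0.2821
Terminal stock prices: S_uuu = 236.2, S_uud = 149.6, S_udd = 94.76, S_ddd = 60.02
Terminal payoffs (K − S): max(-166.2, 0) = 0, max(-79.62, 0) = 0, max(-24.76, 0) = 0, max(9.984, 0) = 9.984
Node uu (S = 157.5): continuation = e^(−0.1)·[0.2821·0.0000 + 0.7179·0.0000] = 0.0000; exercise value = 0.0000 ≤ continuation, so V_uu = 0.0000
Node ud (S = 99.75): continuation = e^(−0.1)·[0.2821·0.0000 + 0.7179·0.0000] = 0.0000; exercise value = 0.0000 ≤ continuation, so V_ud = 0.0000
Node dd (S = 63.17): continuation = e^(−0.1)·[0.2821·0.0000 + 0.7179·9.9838] = 6.4850; exercise value = 6.8250 > continuation, so V_dd = 6.8250 (exercise)
Node u (S = 105): continuation = e^(−0.1)·[0.2821·0.0000 + 0.7179·0.0000] = 0.0000; exercise value = 0.0000 ≤ continuation, so V_u = 0.0000
Node d (S = 66.5): continuation = e^(−0.1)·[0.2821·0.0000 + 0.7179·6.8250] = 4.4332; exercise value = 3.5000 ≤ continuation, so V_d = 4.4332
Node 0 (S = 70): continuation = e^(−0.1)·[0.2821·0.0000 + 0.7179·4.4332] = 2.8796; exercise value = 0.0000 ≤ continuation, so V_0 = 2.8796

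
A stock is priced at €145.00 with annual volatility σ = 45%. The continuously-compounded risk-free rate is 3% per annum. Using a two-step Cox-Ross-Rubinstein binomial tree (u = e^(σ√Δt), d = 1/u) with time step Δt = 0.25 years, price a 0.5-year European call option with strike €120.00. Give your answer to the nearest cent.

CRR parameters: u = e^(σ√Δt) = e^(0.45·√0.25) = 1.2523, d = 1/u = 0.7985
Per-period rate: rΔt = 0.03·0.25 = 0.0075, so R = e^0.0075 = 1.0075
Risk-neutral probability p = (e^0.0075 − 0.7985)/(1.2523 − 0.7985) = 0.2090/0.4538 = 0.4606
Terminal stock prices: S_uu = 227.4, S_ud = 145, S_dd = 92.46
Terminal payoffs (S − K): max(107.4, 0) = 107.4, max(25, 0) = 25, max(-27.54, 0) = 0
Node u (S = 181.6): V_u = e^(−0.0075)·[0.4606·107.4053 + 0.5394·25.0000] = 62.4834
Node d (S = 115.8): V_d = e^(−0.0075)·[0.4606·25.0000 + 0.5394·0.0000] = 11.4283
Node 0 (S = 145): V_0 = e^(−0.0075)·[0.4606·62.4834 + 0.5394·11.4283] = 34.6820

€34.68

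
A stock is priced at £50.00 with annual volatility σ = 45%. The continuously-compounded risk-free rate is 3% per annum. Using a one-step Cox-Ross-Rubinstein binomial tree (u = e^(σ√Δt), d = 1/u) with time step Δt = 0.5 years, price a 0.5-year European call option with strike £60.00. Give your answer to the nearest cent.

£3.82

CRR parameters: u = e^(σ√Δt) = e^(0.45·√0.5) = 1.3746, d = 1/u = 0.7275
Per-period rate: rΔt = 0.03·0.5 = 0.015, so R = e^0.015 = 1.0151
Risk-neutral probability p = (e^0.015 − 0.7275)/(1.3746 − 0.7275) = 0.2877/0.6472 = 0.4445
Terminal stock prices: S_u = 68.73, S_d = 36.37
Terminal payoffs (S − K): max(8.732, 0) = 8.732, max(-23.63, 0) = 0
Node 0 (S = 50): V_0 = e^(−0.015)·[0.4445·8.7324 + 0.5555·0.0000] = 3.8235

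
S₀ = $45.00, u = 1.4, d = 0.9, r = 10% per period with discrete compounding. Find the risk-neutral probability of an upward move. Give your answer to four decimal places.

p = 0.4000

Risk-neutral probability p = (1 + 0.1 − 0.9)/(1.4 − 0.9) = 0.2000/0.5000 = 0.4000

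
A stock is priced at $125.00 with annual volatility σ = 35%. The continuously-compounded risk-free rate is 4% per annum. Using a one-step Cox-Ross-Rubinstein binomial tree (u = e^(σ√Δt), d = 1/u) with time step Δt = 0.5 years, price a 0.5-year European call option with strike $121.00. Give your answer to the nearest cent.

$18.35

CRR parameters: u = e^(σ√Δt) = e^(0.35·√0.5) = 1.2808, d = 1/u = 0.7808
Per-period rate: rΔt = 0.04·0.5 = 0.02, so R = e^0.02 = 1.0202
Risk-neutral probability p = (e^0.02 − 0.7808)/(1.2808 − 0.7808) = 0.2394/0.5000 = 0.4788
Terminal stock prices: S_u = 160.1, S_d = 97.6
Terminal payoffs (S − K): max(39.1, 0) = 39.1, max(-23.4, 0) = 0
Node 0 (S = 125): V_0 = e^(−0.02)·[0.4788·39.1004 + 0.5212·0.0000] = 18.3521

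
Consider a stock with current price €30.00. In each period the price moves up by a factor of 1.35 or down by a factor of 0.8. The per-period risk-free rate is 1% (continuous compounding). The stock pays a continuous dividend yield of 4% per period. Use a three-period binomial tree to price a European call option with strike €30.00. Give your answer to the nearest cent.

€3.92

Per-period risk-free factor R = e^0.01 = 1.0101; dividend-adjusted growth = e^(0.01−0.04) = 0.9704.
Risk-neutral probability p = (0.9704 − 0.8)/(1.35 − 0.8) = 0.1704/0.5500 = 0.3099
Terminal stock prices: S_uuu = 73.81, S_uud = 43.74, S_udd = 25.92, S_ddd = 15.36
Terminal payoffs (S − K): max(43.81, 0) = 43.81, max(13.74, 0) = 13.74, max(-4.08, 0) = 0, max(-14.64, 0) = 0
Node uu (S = 54.68): V_uu = e^(−0.01)·[0.3099·43.8113 + 0.6901·13.7400] = 22.8297
Node ud (S = 32.4): V_ud = e^(−0.01)·[0.3099·13.7400 + 0.6901·0.0000] = 4.2157
Node dd (S = 19.2): V_dd = e^(−0.01)·[0.3099·0.0000 + 0.6901·0.0000] = 0.0000
Node u (S = 40.5): V_u = e^(−0.01)·[0.3099·22.8297 + 0.6901·4.2157] = 9.8848
Node d (S = 24): V_d = e^(−0.01)·[0.3099·4.2157 + 0.6901·0.0000] = 1.2934
Node 0 (S = 30): V_0 = e^(−0.01)·[0.3099·9.8848 + 0.6901·1.2934] = 3.9166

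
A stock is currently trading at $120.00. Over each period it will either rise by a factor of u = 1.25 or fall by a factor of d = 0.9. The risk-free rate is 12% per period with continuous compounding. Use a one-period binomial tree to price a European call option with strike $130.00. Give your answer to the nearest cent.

$11.53

Risk-neutral probability p = (e^0.12 − 0.9)/(1.25 − 0.9) = 0.2275/0.3500 = 0.6500
Terminal stock prices: S_u = 150, S_d = 108
Terminal payoffs (S − K): max(20, 0) = 20, max(-22, 0) = 0
Node 0 (S = 120): V_0 = e^(−0.12)·[0.6500·20.0000 + 0.3500·0.0000] = 11.5298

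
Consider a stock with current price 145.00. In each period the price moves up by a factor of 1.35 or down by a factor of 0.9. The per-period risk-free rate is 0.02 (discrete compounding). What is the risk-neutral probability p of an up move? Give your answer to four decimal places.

p = 0.2667

Risk-neutral probability p = (1 + 0.02 − 0.9)/(1.35 − 0.9) = 0.1200/0.4500 = 0.2667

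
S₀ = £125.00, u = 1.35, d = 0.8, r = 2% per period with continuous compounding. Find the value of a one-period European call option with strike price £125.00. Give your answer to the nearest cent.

Risk-neutral probability p = (e^0.02 − 0.8)/(1.35 − 0.8) = 0.2202/0.5500 = 0.4004
Terminal stock prices: S_u = 168.8, S_d = 100
Terminal payoffs (S − K): max(43.75, 0) = 43.75, max(-25, 0) = 0
Node 0 (S = 125): V_0 = e^(−0.02)·[0.4004·43.7500 + 0.5996·0.0000] = 17.1692

£17.17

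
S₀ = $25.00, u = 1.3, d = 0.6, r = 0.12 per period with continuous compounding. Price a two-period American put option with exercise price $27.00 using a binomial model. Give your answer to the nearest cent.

Risk-neutral probability p = (e^0.12 − 0.6)/(1.3 − 0.6) = 0.5275/0.7000 = 0.7536
Terminal stock prices: S_uu = 42.25, S_ud = 19.5, S_dd = 9
Terminal payoffs (K − S): max(-15.25, 0) = 0, max(7.5, 0) = 7.5, max(18, 0) = 18
Node u (S = 32.5): continuation = e^(−0.12)·[0.7536·0.0000 + 0.2464·7.5000] = 1.6392; exercise value = 0.0000 ≤ continuation, so V_u = 1.6392
Node d (S = 15): continuation = e^(−0.12)·[0.7536·7.5000 + 0.2464·18.0000] = 8.9469; exercise value = 12.0000 > continuation, so V_d = 12.0000 (exercise)
Node 0 (S = 25): continuation = e^(−0.12)·[0.7536·1.6392 + 0.2464·12.0000] = 3.7184; exercise value = 2.0000 ≤ continuation, so V_0 = 3.7184

$3.72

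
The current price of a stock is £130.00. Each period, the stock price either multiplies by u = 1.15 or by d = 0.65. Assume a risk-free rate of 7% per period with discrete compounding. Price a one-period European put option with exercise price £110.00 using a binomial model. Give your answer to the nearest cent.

Risk-neutral probability p = (1 + 0.07 − 0.65)/(1.15 − 0.65) = 0.4200/0.5000 = 0.8400
Terminal stock prices: S_u = 149.5, S_d = 84.5
Terminal payoffs (K − S): max(-39.5, 0) = 0, max(25.5, 0) = 25.5
Node 0 (S = 130): V_0 = 1/1.07·[0.8400·0.0000 + 0.1600·25.5000] = 3.8131

£3.81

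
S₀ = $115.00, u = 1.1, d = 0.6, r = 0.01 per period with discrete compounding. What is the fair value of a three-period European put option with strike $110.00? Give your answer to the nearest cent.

$14.81

Risk-neutral probability p = (1 + 0.01 − 0.6)/(1.1 − 0.6) = 0.4100/0.5000 = 0.8200
Terminal stock prices: S_uuu = 153.1, S_uud = 83.49, S_udd = 45.54, S_ddd = 24.84
Terminal payoffs (K − S): max(-43.07, 0) = 0, max(26.51, 0) = 26.51, max(64.46, 0) = 64.46, max(85.16, 0) = 85.16
Node uu (S = 139.2): V_uu = 1/1.01·[0.8200·0.0000 + 0.1800·26.5100] = 4.7246
Node ud (S = 75.9): V_ud = 1/1.01·[0.8200·26.5100 + 0.1800·64.4600] = 33.0109
Node dd (S = 41.4): V_dd = 1/1.01·[0.8200·64.4600 + 0.1800·85.1600] = 67.5109
Node u (S = 126.5): V_u = 1/1.01·[0.8200·4.7246 + 0.1800·33.0109] = 9.7189
Node d (S = 69): V_d = 1/1.01·[0.8200·33.0109 + 0.1800·67.5109] = 38.8326
Node 0 (S = 115): V_0 = 1/1.01·[0.8200·9.7189 + 0.1800·38.8326] = 14.8113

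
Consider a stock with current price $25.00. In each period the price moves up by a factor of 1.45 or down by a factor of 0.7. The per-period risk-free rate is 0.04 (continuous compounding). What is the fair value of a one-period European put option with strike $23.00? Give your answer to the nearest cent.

$2.88

Risk-neutral probability p = (e^0.04 − 0.7)/(1.45 − 0.7) = 0.3408/0.7500 = 0.4544
Terminal stock prices: S_u = 36.25, S_d = 17.5
Terminal payoffs (K − S): max(-13.25, 0) = 0, max(5.5, 0) = 5.5
Node 0 (S = 25): V_0 = e^(−0.04)·[0.4544·0.0000 + 0.5456·5.5000] = 2.8831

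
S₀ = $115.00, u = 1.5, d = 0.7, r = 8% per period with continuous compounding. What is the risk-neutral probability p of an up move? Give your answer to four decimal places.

Risk-neutral probability p = (e^0.08 − 0.7)/(1.5 − 0.7) = 0.3833/0.8000 = 0.4791

p = 0.4791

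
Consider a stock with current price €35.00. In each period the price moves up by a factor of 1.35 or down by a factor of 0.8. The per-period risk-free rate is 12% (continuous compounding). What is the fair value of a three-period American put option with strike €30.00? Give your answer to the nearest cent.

Risk-neutral probability p = (e^0.12 − 0.8)/(1.35 − 0.8) = 0.3275/0.5500 = 0.5954
Terminal stock prices: S_uuu = 86.11, S_uud = 51.03, S_udd = 30.24, S_ddd = 17.92
Terminal payoffs (K − S): max(-56.11, 0) = 0, max(-21.03, 0) = 0, max(-0.24, 0) = 0, max(12.08, 0) = 12.08
Node uu (S = 63.79): continuation = e^(−0.12)·[0.5954·0.0000 + 0.4046·0.0000] = 0.0000; exercise value = 0.0000 ≤ continuation, so V_uu = 0.0000
Node ud (S = 37.8): continuation = e^(−0.12)·[0.5954·0.0000 + 0.4046·0.0000] = 0.0000; exercise value = 0.0000 ≤ continuation, so V_ud = 0.0000
Node dd (S = 22.4): continuation = e^(−0.12)·[0.5954·0.0000 + 0.4046·12.0800] = 4.3344; exercise value = 7.6000 > continuation, so V_dd = 7.6000 (exercise)
Node u (S = 47.25): continuation = e^(−0.12)·[0.5954·0.0000 + 0.4046·0.0000] = 0.0000; exercise value = 0.0000 ≤ continuation, so V_u = 0.0000
Node d (S = 28): continuation = e^(−0.12)·[0.5954·0.0000 + 0.4046·7.6000] = 2.7269; exercise value = 2.0000 ≤ continuation, so V_d = 2.7269
Node 0 (S = 35): continuation = e^(−0.12)·[0.5954·0.0000 + 0.4046·2.7269] = 0.9784; exercise value = 0.0000 ≤ continuation, so V_0 = 0.9784

€0.98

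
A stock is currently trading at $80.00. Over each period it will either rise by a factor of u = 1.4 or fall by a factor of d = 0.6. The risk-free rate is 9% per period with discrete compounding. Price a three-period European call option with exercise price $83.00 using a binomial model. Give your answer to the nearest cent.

Risk-neutral probability p = (1 + 0.09 − 0.6)/(1.4 − 0.6) = 0.4900/0.8000 = 0.6125
Terminal stock prices: S_uuu = 219.5, S_uud = 94.08, S_udd = 40.32, S_ddd = 17.28
Terminal payoffs (S − K): max(136.5, 0) = 136.5, max(11.08, 0) = 11.08, max(-42.68, 0) = 0, max(-65.72, 0) = 0
Node uu (S = 156.8): V_uu = 1/1.09·[0.6125·136.5200 + 0.3875·11.0800] = 80.6532
Node ud (S = 67.2): V_ud = 1/1.09·[0.6125·11.0800 + 0.3875·0.0000] = 6.2261
Node dd (S = 28.8): V_dd = 1/1.09·[0.6125·0.0000 + 0.3875·0.0000] = 0.0000
Node u (S = 112): V_u = 1/1.09·[0.6125·80.6532 + 0.3875·6.2261] = 47.5346
Node d (S = 48): V_d = 1/1.09·[0.6125·6.2261 + 0.3875·0.0000] = 3.4986
Node 0 (S = 80): V_0 = 1/1.09·[0.6125·47.5346 + 0.3875·3.4986] = 27.9547

$27.95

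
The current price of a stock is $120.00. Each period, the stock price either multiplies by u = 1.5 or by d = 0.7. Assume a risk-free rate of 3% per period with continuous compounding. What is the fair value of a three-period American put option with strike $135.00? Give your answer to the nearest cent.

Risk-neutral probability p = (e^0.03 − 0.7)/(1.5 − 0.7) = 0.3305/0.8000 = 0.4131
Terminal stock prices: S_uuu = 405, S_uud = 189, S_udd = 88.2, S_ddd = 41.16
Terminal payoffs (K − S): max(-270, 0) = 0, max(-54, 0) = 0, max(46.8, 0) = 46.8, max(93.84, 0) = 93.84
Node uu (S = 270): continuation = e^(−0.03)·[0.4131·0.0000 + 0.5869·0.0000] = 0.0000; exercise value = 0.0000 ≤ continuation, so V_uu = 0.0000
Node ud (S = 126): continuation = e^(−0.03)·[0.4131·0.0000 + 0.5869·46.8000] = 26.6566; exercise value = 9.0000 ≤ continuation, so V_ud = 26.6566
Node dd (S = 58.8): continuation = e^(−0.03)·[0.4131·46.8000 + 0.5869·93.8400] = 72.2101; exercise value = 76.2000 > continuation, so V_dd = 76.2000 (exercise)
Node u (S = 180): continuation = e^(−0.03)·[0.4131·0.0000 + 0.5869·26.6566] = 15.1832; exercise value = 0.0000 ≤ continuation, so V_u = 15.1832
Node d (S = 84): continuation = e^(−0.03)·[0.4131·26.6566 + 0.5869·76.2000] = 54.0880; exercise value = 51.0000 ≤ continuation, so V_d = 54.0880
Node 0 (S = 120): continuation = e^(−0.03)·[0.4131·15.1832 + 0.5869·54.0880] = 36.8941; exercise value = 15.0000 ≤ continuation, so V_0 = 36.8941

$36.89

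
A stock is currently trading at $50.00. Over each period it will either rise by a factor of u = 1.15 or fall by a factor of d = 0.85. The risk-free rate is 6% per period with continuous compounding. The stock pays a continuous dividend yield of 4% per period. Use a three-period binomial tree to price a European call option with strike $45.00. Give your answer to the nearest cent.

Per-period risk-free factor R = e^0.06 = 1.0618; dividend-adjusted growth = e^(0.06−0.04) = 1.0202.
Risk-neutral probability p = (1.0202 − 0.85)/(1.15 − 0.85) = 0.1702/0.3000 = 0.5673
Terminal stock prices: S_uuu = 76.04, S_uud = 56.21, S_udd = 41.54, S_ddd = 30.71
Terminal payoffs (S − K): max(31.04, 0) = 31.04, max(11.21, 0) = 11.21, max(-3.456, 0) = 0, max(-14.29, 0) = 0
Node uu (S = 66.12): V_uu = e^(−0.06)·[0.5673·31.0437 + 0.4327·11.2062] = 21.1528
Node ud (S = 48.87): V_ud = e^(−0.06)·[0.5673·11.2062 + 0.4327·0.0000] = 5.9875
Node dd (S = 36.12): V_dd = e^(−0.06)·[0.5673·0.0000 + 0.4327·0.0000] = 0.0000
Node u (S = 57.5): V_u = e^(−0.06)·[0.5673·21.1528 + 0.4327·5.9875] = 13.7416
Node d (S = 42.5): V_d = e^(−0.06)·[0.5673·5.9875 + 0.4327·0.0000] = 3.1991
Node 0 (S = 50): V_0 = e^(−0.06)·[0.5673·13.7416 + 0.4327·3.1991] = 8.6456

$8.65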